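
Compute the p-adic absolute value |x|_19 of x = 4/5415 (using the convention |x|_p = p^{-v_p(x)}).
|4/5415|_19 = 361

Step 1 — compute v_19(x) by factoring powers of 19 out of the numerator and denominator: v_19(4/5415) = -2. Step 2 — apply |x|_p = p^{-v_p(x)} = 19^{2} = 361.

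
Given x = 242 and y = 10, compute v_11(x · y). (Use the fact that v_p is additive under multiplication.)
v_11(2420) = 2

v_p(x) = 2 (factor: 242 = 11^2 · 2); v_p(y) = 0 (factor: 10 = 11^0 · 10). Additivity: v_p(xy) = v_p(x) + v_p(y) = 2 + 0 = 2. (Direct check: xy = 2420 = 11^2 · (20).)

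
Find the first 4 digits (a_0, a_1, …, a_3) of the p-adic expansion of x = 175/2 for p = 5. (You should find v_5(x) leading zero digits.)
(a_0, …, a_3) = (0, 0, 1, 3)

v_5(175/2) = 2, so a_0 = ... = a_1 = 0. Factor out: x = 5^2 · u with u = 7/2 a unit in ℤ_5. Expand u iteratively via a_{v+i} = u_i mod 5, u_{i+1} = (u_i − a_{v+i})/5:
  u_0 = 7/2;  a_2 = 1;  u_1 = (u_0 − 1)/5 = 1/2
  u_1 = 1/2;  a_3 = 3;  u_2 = (u_1 − 3)/5 = -1/2
Digits: (0, 0, 1, 3).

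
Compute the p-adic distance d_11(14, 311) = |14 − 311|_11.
d_11(14, 311) = 1/11

Step 1 — x − y = 14 − 311 = -297. Step 2 — v_11(-297) = 1 (factor: -297 = −(11^1 · 27); the sign does not affect v_p). Step 3 — |x − y|_11 = 11^{-1} = 1/11.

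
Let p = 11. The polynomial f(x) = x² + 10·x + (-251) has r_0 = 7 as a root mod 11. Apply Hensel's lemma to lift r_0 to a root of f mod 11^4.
r_3 = 1162 (mod 14641)

Hensel: r_{i+1} = r_i − f(r_i)·(f′(r_i))^{-1} mod 11^{i+2}, f′(x) = 2x + 10. Iterate:
  r_0 = 7 (mod 11)
  r_1 = 73 (mod 121)
  r_2 = 1162 (mod 1331)
  r_3 = 1162 (mod 14641)
Final: r = 1162 satisfies f(r) ≡ 0 mod 11^4.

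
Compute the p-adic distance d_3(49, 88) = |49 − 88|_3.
d_3(49, 88) = 1/3

Step 1 — x − y = 49 − 88 = -39. Step 2 — v_3(-39) = 1 (factor: -39 = −(3^1 · 13); the sign does not affect v_p). Step 3 — |x − y|_3 = 3^{-1} = 1/3.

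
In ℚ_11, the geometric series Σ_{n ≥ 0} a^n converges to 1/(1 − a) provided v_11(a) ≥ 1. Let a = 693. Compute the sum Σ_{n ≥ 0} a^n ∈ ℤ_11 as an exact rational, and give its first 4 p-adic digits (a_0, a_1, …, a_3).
Σ a^n = 1/(1 − a) = -1/692;  first 4 digits = (1, 8, 3, 4)

v_11(a) = 1 ≥ 1, so the series converges in ℤ_11 to 1/(1 − a) = 1/(1 − 693) = -1/692. Expand this rational in ℤ_11: compute digits iteratively via d_i = x_i mod 11, x_{i+1} = (x_i − d_i)/11. The first 4 digits are (1, 8, 3, 4).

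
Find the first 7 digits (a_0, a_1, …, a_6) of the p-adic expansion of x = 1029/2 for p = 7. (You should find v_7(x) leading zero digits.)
(a_0, …, a_6) = (0, 0, 0, 5, 3, 3, 3)

v_7(1029/2) = 3, so a_0 = ... = a_2 = 0. Factor out: x = 7^3 · u with u = 3/2 a unit in ℤ_7. Expand u iteratively via a_{v+i} = u_i mod 7, u_{i+1} = (u_i − a_{v+i})/7:
  u_0 = 3/2;  a_3 = 5;  u_1 = (u_0 − 5)/7 = -1/2
  u_1 = -1/2;  a_4 = 3;  u_2 = (u_1 − 3)/7 = -1/2
  u_2 = -1/2;  a_5 = 3;  u_3 = (u_2 − 3)/7 = -1/2
  u_3 = -1/2;  a_6 = 3;  u_4 = (u_3 − 3)/7 = -1/2
Digits: (0, 0, 0, 5, 3, 3, 3).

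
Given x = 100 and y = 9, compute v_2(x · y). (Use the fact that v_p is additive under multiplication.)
v_2(900) = 2

v_p(x) = 2 (factor: 100 = 2^2 · 25); v_p(y) = 0 (factor: 9 = 2^0 · 9). Additivity: v_p(xy) = v_p(x) + v_p(y) = 2 + 0 = 2. (Direct check: xy = 900 = 2^2 · (225).)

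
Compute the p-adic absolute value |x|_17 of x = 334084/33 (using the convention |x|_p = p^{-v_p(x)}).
|334084/33|_17 = 1/83521

Step 1 — compute v_17(x) by factoring powers of 17 out of the numerator and denominator: v_17(334084/33) = 4. Step 2 — apply |x|_p = p^{-v_p(x)} = 17^{-4} = 1/83521.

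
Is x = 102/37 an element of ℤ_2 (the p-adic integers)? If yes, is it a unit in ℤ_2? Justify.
x ∈ ℤ_2 but not a unit; v_2(x) = 1 > 0

ℤ_2 = {x ∈ ℚ_2 : v_2(x) ≥ 0} and ℤ_2^× = {x ∈ ℤ_2 : v_2(x) = 0}. Here v_2(102/37) = v_2(num) − v_2(den) = 1; compare against these criteria.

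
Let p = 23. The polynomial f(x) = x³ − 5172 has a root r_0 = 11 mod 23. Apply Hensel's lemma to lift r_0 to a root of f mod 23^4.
r_3 = 194867 (mod 279841)

Hensel: r_{i+1} = r_i − f(r_i)/f′(r_i) mod 23^{i+2}, where f′(x) = 3x². Iterate:
  r_0 = 11 (mod 23)
  r_1 = 195 (mod 529)
  r_2 = 195 (mod 12167)
  r_3 = 194867 (mod 279841)
Final: r = 194867 with f(r) ≡ 0 mod 23^4.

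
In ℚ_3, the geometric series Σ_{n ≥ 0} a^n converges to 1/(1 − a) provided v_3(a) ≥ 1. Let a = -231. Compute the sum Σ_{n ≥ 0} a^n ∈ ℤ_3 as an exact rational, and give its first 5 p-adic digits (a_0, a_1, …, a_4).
Σ a^n = 1/(1 − a) = 1/232;  first 5 digits = (1, 1, 2, 0, 0)

v_3(a) = 1 ≥ 1, so the series converges in ℤ_3 to 1/(1 − a) = 1/(1 − (-231)) = 1/232. Expand this rational in ℤ_3: compute digits iteratively via d_i = x_i mod 3, x_{i+1} = (x_i − d_i)/3. The first 5 digits are (1, 1, 2, 0, 0).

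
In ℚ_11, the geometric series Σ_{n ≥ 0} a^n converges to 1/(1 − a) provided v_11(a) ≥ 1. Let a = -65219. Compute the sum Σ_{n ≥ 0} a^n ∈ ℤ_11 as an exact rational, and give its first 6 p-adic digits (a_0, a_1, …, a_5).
Σ a^n = 1/(1 − a) = 1/65220;  first 6 digits = (1, 0, 0, 6, 6, 10)

v_11(a) = 3 ≥ 1, so the series converges in ℤ_11 to 1/(1 − a) = 1/(1 − (-65219)) = 1/65220. Expand this rational in ℤ_11: compute digits iteratively via d_i = x_i mod 11, x_{i+1} = (x_i − d_i)/11. The first 6 digits are (1, 0, 0, 6, 6, 10).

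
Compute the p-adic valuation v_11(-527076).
v_11(-527076) = 4

v_11(n) is the largest exponent k such that 11^k divides n. Factor out: -527076 = -11^4 · 36. (Sign doesn't affect v_p.) So v_11(-527076) = 4.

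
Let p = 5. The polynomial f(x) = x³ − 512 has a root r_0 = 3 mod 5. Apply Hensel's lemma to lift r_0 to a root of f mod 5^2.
r_1 = 8 (mod 25)

Hensel: r_{i+1} = r_i − f(r_i)/f′(r_i) mod 5^{i+2}, where f′(x) = 3x². Iterate:
  r_0 = 3 (mod 5)
  r_1 = 8 (mod 25)
Final: r = 8 with f(r) ≡ 0 mod 5^2.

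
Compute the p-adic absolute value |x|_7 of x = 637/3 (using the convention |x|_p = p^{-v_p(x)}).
|637/3|_7 = 1/49

Step 1 — compute v_7(x) by factoring powers of 7 out of the numerator and denominator: v_7(637/3) = 2. Step 2 — apply |x|_p = p^{-v_p(x)} = 7^{-2} = 1/49.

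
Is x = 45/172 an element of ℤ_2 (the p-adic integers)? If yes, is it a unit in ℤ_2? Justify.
x ∉ ℤ_2 (v_2(x) = -2 < 0)

ℤ_2 = {x ∈ ℚ_2 : v_2(x) ≥ 0} and ℤ_2^× = {x ∈ ℤ_2 : v_2(x) = 0}. Here v_2(45/172) = v_2(num) − v_2(den) = -2; compare against these criteria.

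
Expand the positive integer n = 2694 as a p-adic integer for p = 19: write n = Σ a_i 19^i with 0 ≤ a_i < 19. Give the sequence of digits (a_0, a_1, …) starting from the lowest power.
(a_0, a_1, …) = (15, 8, 7)

Repeated division by 19 gives the digits low-to-high: 2694 = 15 + 8·19^1 + 7·19^2. Digit sequence: (15, 8, 7).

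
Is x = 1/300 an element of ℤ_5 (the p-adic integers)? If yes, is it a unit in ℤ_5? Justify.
x ∉ ℤ_5 (v_5(x) = -2 < 0)

ℤ_5 = {x ∈ ℚ_5 : v_5(x) ≥ 0} and ℤ_5^× = {x ∈ ℤ_5 : v_5(x) = 0}. Here v_5(1/300) = v_5(num) − v_5(den) = -2; compare against these criteria.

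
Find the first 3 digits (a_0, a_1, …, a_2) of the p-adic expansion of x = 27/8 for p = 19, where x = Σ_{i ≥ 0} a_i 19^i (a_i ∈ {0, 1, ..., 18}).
(a_0, …, a_2) = (1, 12, 16)

v_19(27/8) = 0 (numerator and denominator both coprime to 19), so x ∈ ℤ_19^×. Compute digits iteratively via a_i = x_i mod 19, x_{i+1} = (x_i − a_i)/19, with x_0 = x:
  x_0 = 27/8;  a_0 = 1;  x_1 = (x_0 − 1)/19 = 1/8
  x_1 = 1/8;  a_1 = 12;  x_2 = (x_1 − 12)/19 = -5/8
  x_2 = -5/8;  a_2 = 16;  x_3 = (x_2 − 16)/19 = -7/8
Digits: (1, 12, 16).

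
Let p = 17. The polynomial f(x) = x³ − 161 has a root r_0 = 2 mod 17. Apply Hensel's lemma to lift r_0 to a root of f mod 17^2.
r_1 = 87 (mod 289)

Hensel: r_{i+1} = r_i − f(r_i)/f′(r_i) mod 17^{i+2}, where f′(x) = 3x². Iterate:
  r_0 = 2 (mod 17)
  r_1 = 87 (mod 289)
Final: r = 87 with f(r) ≡ 0 mod 17^2.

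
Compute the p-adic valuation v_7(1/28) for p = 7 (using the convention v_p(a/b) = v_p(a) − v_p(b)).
v_7(1/28) = -1

Factor powers of 7 from the numerator and denominator of the reduced fraction: 1 = 7^0 · 1 and 28 = 7^1 · 4. Apply v_p(a/b) = v_p(a) − v_p(b): v_7(1/28) = 0 − 1 = -1.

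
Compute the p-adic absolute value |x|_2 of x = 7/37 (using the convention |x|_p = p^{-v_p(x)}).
|7/37|_2 = 1

Step 1 — compute v_2(x) by factoring powers of 2 out of the numerator and denominator: v_2(7/37) = 0. Step 2 — apply |x|_p = p^{-v_p(x)} = 2^{0} = 1.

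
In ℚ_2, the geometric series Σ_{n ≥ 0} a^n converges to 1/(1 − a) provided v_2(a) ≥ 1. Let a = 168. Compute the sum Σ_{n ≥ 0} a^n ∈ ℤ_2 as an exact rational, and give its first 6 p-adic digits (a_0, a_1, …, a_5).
Σ a^n = 1/(1 − a) = -1/167;  first 6 digits = (1, 0, 0, 1, 0, 1)

v_2(a) = 3 ≥ 1, so the series converges in ℤ_2 to 1/(1 − a) = 1/(1 − 168) = -1/167. Expand this rational in ℤ_2: compute digits iteratively via d_i = x_i mod 2, x_{i+1} = (x_i − d_i)/2. The first 6 digits are (1, 0, 0, 1, 0, 1).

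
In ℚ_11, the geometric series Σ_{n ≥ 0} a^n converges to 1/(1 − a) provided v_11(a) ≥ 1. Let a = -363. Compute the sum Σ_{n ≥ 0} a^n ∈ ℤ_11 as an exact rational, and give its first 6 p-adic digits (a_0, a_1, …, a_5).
Σ a^n = 1/(1 − a) = 1/364;  first 6 digits = (1, 0, 8, 10, 8, 0)

v_11(a) = 2 ≥ 1, so the series converges in ℤ_11 to 1/(1 − a) = 1/(1 − (-363)) = 1/364. Expand this rational in ℤ_11: compute digits iteratively via d_i = x_i mod 11, x_{i+1} = (x_i − d_i)/11. The first 6 digits are (1, 0, 8, 10, 8, 0).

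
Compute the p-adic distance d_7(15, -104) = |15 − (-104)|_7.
d_7(15, -104) = 1/7

Step 1 — x − y = 15 − (-104) = 119. Step 2 — v_7(119) = 1 (factor: 119 = (7^1 · 17); the sign does not affect v_p). Step 3 — |x − y|_7 = 7^{-1} = 1/7.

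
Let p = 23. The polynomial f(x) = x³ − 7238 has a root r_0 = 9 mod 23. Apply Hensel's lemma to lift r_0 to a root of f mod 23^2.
r_1 = 469 (mod 529)

Hensel: r_{i+1} = r_i − f(r_i)/f′(r_i) mod 23^{i+2}, where f′(x) = 3x². Iterate:
  r_0 = 9 (mod 23)
  r_1 = 469 (mod 529)
Final: r = 469 with f(r) ≡ 0 mod 23^2.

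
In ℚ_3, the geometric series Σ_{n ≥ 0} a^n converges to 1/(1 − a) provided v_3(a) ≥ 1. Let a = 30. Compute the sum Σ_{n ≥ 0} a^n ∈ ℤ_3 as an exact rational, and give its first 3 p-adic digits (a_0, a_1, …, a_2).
Σ a^n = 1/(1 − a) = -1/29;  first 3 digits = (1, 1, 1)

v_3(a) = 1 ≥ 1, so the series converges in ℤ_3 to 1/(1 − a) = 1/(1 − 30) = -1/29. Expand this rational in ℤ_3: compute digits iteratively via d_i = x_i mod 3, x_{i+1} = (x_i − d_i)/3. The first 3 digits are (1, 1, 1).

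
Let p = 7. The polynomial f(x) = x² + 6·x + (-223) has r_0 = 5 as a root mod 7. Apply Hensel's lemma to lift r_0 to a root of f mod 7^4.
r_3 = 775 (mod 2401)

Hensel: r_{i+1} = r_i − f(r_i)·(f′(r_i))^{-1} mod 7^{i+2}, f′(x) = 2x + 6. Iterate:
  r_0 = 5 (mod 7)
  r_1 = 40 (mod 49)
  r_2 = 89 (mod 343)
  r_3 = 775 (mod 2401)
Final: r = 775 satisfies f(r) ≡ 0 mod 7^4.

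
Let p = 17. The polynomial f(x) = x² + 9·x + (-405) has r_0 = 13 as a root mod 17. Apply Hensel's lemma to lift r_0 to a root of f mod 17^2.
r_1 = 132 (mod 289)

Hensel: r_{i+1} = r_i − f(r_i)·(f′(r_i))^{-1} mod 17^{i+2}, f′(x) = 2x + 9. Iterate:
  r_0 = 13 (mod 17)
  r_1 = 132 (mod 289)
Final: r = 132 satisfies f(r) ≡ 0 mod 17^2.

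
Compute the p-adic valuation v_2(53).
v_2(53) = 0

v_2(n) is the largest exponent k such that 2^k divides n. Factor out: 53 = 2^0 · 53. (Sign doesn't affect v_p.) So v_2(53) = 0.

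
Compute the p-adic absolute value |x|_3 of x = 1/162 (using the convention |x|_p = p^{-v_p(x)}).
|1/162|_3 = 81

Step 1 — compute v_3(x) by factoring powers of 3 out of the numerator and denominator: v_3(1/162) = -4. Step 2 — apply |x|_p = p^{-v_p(x)} = 3^{4} = 81.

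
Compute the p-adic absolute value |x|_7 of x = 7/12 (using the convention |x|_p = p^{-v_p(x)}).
|7/12|_7 = 1/7

Step 1 — compute v_7(x) by factoring powers of 7 out of the numerator and denominator: v_7(7/12) = 1. Step 2 — apply |x|_p = p^{-v_p(x)} = 7^{-1} = 1/7.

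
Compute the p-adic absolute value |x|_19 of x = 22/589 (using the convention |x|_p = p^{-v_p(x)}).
|22/589|_19 = 19

Step 1 — compute v_19(x) by factoring powers of 19 out of the numerator and denominator: v_19(22/589) = -1. Step 2 — apply |x|_p = p^{-v_p(x)} = 19^{1} = 19.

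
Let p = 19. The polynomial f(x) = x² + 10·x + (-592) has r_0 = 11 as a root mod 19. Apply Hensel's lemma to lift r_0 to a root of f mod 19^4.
r_3 = 28530 (mod 130321)

Hensel: r_{i+1} = r_i − f(r_i)·(f′(r_i))^{-1} mod 19^{i+2}, f′(x) = 2x + 10. Iterate:
  r_0 = 11 (mod 19)
  r_1 = 11 (mod 361)
  r_2 = 1094 (mod 6859)
  r_3 = 28530 (mod 130321)
Final: r = 28530 satisfies f(r) ≡ 0 mod 19^4.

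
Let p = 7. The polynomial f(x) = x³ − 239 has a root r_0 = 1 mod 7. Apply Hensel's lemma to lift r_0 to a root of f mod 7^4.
r_3 = 1828 (mod 2401)

Hensel: r_{i+1} = r_i − f(r_i)/f′(r_i) mod 7^{i+2}, where f′(x) = 3x². Iterate:
  r_0 = 1 (mod 7)
  r_1 = 15 (mod 49)
  r_2 = 113 (mod 343)
  r_3 = 1828 (mod 2401)
Final: r = 1828 with f(r) ≡ 0 mod 7^4.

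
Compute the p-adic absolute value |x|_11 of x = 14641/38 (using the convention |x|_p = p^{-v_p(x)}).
|14641/38|_11 = 1/14641

Step 1 — compute v_11(x) by factoring powers of 11 out of the numerator and denominator: v_11(14641/38) = 4. Step 2 — apply |x|_p = p^{-v_p(x)} = 11^{-4} = 1/14641.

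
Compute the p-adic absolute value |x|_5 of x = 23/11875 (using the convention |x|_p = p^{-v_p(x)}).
|23/11875|_5 = 625

Step 1 — compute v_5(x) by factoring powers of 5 out of the numerator and denominator: v_5(23/11875) = -4. Step 2 — apply |x|_p = p^{-v_p(x)} = 5^{4} = 625.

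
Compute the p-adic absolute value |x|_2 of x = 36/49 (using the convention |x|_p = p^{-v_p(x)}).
|36/49|_2 = 1/4

Step 1 — compute v_2(x) by factoring powers of 2 out of the numerator and denominator: v_2(36/49) = 2. Step 2 — apply |x|_p = p^{-v_p(x)} = 2^{-2} = 1/4.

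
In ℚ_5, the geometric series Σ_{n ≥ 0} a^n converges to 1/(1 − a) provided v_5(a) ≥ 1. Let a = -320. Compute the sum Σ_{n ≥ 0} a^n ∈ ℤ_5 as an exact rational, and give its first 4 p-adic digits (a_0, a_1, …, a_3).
Σ a^n = 1/(1 − a) = 1/321;  first 4 digits = (1, 1, 3, 2)

v_5(a) = 1 ≥ 1, so the series converges in ℤ_5 to 1/(1 − a) = 1/(1 − (-320)) = 1/321. Expand this rational in ℤ_5: compute digits iteratively via d_i = x_i mod 5, x_{i+1} = (x_i − d_i)/5. The first 4 digits are (1, 1, 3, 2).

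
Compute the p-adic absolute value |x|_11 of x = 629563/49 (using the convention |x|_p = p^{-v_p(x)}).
|629563/49|_11 = 1/14641

Step 1 — compute v_11(x) by factoring powers of 11 out of the numerator and denominator: v_11(629563/49) = 4. Step 2 — apply |x|_p = p^{-v_p(x)} = 11^{-4} = 1/14641.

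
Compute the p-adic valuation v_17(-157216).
v_17(-157216) = 3

v_17(n) is the largest exponent k such that 17^k divides n. Factor out: -157216 = -17^3 · 32. (Sign doesn't affect v_p.) So v_17(-157216) = 3.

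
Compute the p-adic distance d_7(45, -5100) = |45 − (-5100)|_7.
d_7(45, -5100) = 1/343

Step 1 — x − y = 45 − (-5100) = 5145. Step 2 — v_7(5145) = 3 (factor: 5145 = (7^3 · 15); the sign does not affect v_p). Step 3 — |x − y|_7 = 7^{-3} = 1/343.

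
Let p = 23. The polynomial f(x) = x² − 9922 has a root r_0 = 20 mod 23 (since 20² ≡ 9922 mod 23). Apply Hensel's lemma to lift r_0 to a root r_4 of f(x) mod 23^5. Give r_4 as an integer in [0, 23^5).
r_4 = 1385471 (mod 6436343)

Hensel's recurrence: r_{i+1} = r_i − f(r_i)·(f′(r_i))^{-1} mod 23^{i+2}, with f′(x) = 2x. Iterate:
  r_0 = 20 (mod 23)
  r_1 = 20 (mod 529)
  r_2 = 10600 (mod 12167)
  r_3 = 266107 (mod 279841)
  r_4 = 1385471 (mod 6436343)
Final: r_4 = 1385471, and one checks f(r_4) ≡ 0 mod 23^5.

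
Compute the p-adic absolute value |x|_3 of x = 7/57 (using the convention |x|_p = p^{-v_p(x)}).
|7/57|_3 = 3

Step 1 — compute v_3(x) by factoring powers of 3 out of the numerator and denominator: v_3(7/57) = -1. Step 2 — apply |x|_p = p^{-v_p(x)} = 3^{1} = 3.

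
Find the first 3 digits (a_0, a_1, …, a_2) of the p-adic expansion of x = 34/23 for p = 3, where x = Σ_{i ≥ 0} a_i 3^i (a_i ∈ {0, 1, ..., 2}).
(a_0, …, a_2) = (2, 1, 0)

v_3(34/23) = 0 (numerator and denominator both coprime to 3), so x ∈ ℤ_3^×. Compute digits iteratively via a_i = x_i mod 3, x_{i+1} = (x_i − a_i)/3, with x_0 = x:
  x_0 = 34/23;  a_0 = 2;  x_1 = (x_0 − 2)/3 = -4/23
  x_1 = -4/23;  a_1 = 1;  x_2 = (x_1 − 1)/3 = -9/23
  x_2 = -9/23;  a_2 = 0;  x_3 = (x_2 − 0)/3 = -3/23
Digits: (2, 1, 0).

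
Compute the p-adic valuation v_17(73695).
v_17(73695) = 3

v_17(n) is the largest exponent k such that 17^k divides n. Factor out: 73695 = 17^3 · 15. (Sign doesn't affect v_p.) So v_17(73695) = 3.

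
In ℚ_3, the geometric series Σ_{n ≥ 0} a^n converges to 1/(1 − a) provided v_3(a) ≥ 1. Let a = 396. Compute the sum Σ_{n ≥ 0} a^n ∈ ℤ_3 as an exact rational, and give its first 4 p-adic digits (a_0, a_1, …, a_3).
Σ a^n = 1/(1 − a) = -1/395;  first 4 digits = (1, 0, 2, 2)

v_3(a) = 2 ≥ 1, so the series converges in ℤ_3 to 1/(1 − a) = 1/(1 − 396) = -1/395. Expand this rational in ℤ_3: compute digits iteratively via d_i = x_i mod 3, x_{i+1} = (x_i − d_i)/3. The first 4 digits are (1, 0, 2, 2).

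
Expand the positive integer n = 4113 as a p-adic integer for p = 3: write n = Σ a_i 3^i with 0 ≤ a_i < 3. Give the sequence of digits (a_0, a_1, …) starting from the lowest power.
(a_0, a_1, …) = (0, 0, 1, 2, 2, 1, 2, 1)

Repeated division by 3 gives the digits low-to-high: 4113 = 1·3^2 + 2·3^3 + 2·3^4 + 1·3^5 + 2·3^6 + 1·3^7. Digit sequence: (0, 0, 1, 2, 2, 1, 2, 1).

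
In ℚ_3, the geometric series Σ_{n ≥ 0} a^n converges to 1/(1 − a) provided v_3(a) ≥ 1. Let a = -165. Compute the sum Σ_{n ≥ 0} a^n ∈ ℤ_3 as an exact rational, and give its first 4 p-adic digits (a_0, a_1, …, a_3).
Σ a^n = 1/(1 − a) = 1/166;  first 4 digits = (1, 2, 0, 2)

v_3(a) = 1 ≥ 1, so the series converges in ℤ_3 to 1/(1 − a) = 1/(1 − (-165)) = 1/166. Expand this rational in ℤ_3: compute digits iteratively via d_i = x_i mod 3, x_{i+1} = (x_i − d_i)/3. The first 4 digits are (1, 2, 0, 2).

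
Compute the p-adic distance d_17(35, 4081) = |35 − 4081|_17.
d_17(35, 4081) = 1/289

Step 1 — x − y = 35 − 4081 = -4046. Step 2 — v_17(-4046) = 2 (factor: -4046 = −(17^2 · 14); the sign does not affect v_p). Step 3 — |x − y|_17 = 17^{-2} = 1/289.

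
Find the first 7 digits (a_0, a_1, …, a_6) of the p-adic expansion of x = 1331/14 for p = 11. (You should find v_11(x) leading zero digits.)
(a_0, …, a_6) = (0, 0, 0, 4, 2, 10, 3)

v_11(1331/14) = 3, so a_0 = ... = a_2 = 0. Factor out: x = 11^3 · u with u = 1/14 a unit in ℤ_11. Expand u iteratively via a_{v+i} = u_i mod 11, u_{i+1} = (u_i − a_{v+i})/11:
  u_0 = 1/14;  a_3 = 4;  u_1 = (u_0 − 4)/11 = -5/14
  u_1 = -5/14;  a_4 = 2;  u_2 = (u_1 − 2)/11 = -3/14
  u_2 = -3/14;  a_5 = 10;  u_3 = (u_2 − 10)/11 = -13/14
  u_3 = -13/14;  a_6 = 3;  u_4 = (u_3 − 3)/11 = -5/14
Digits: (0, 0, 0, 4, 2, 10, 3).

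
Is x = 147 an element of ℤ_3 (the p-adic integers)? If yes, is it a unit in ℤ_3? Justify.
x ∈ ℤ_3 but not a unit; v_3(x) = 1 > 0

ℤ_3 = {x ∈ ℚ_3 : v_3(x) ≥ 0} and ℤ_3^× = {x ∈ ℤ_3 : v_3(x) = 0}. Here v_3(147) = v_3(num) − v_3(den) = 1; compare against these criteria.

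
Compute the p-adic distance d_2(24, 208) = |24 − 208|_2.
d_2(24, 208) = 1/8

Step 1 — x − y = 24 − 208 = -184. Step 2 — v_2(-184) = 3 (factor: -184 = −(2^3 · 23); the sign does not affect v_p). Step 3 — |x − y|_2 = 2^{-3} = 1/8.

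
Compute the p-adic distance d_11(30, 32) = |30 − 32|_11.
d_11(30, 32) = 1

Step 1 — x − y = 30 − 32 = -2. Step 2 — v_11(-2) = 0 (factor: -2 = −(11^0 · 2); the sign does not affect v_p). Step 3 — |x − y|_11 = 11^{0} = 1.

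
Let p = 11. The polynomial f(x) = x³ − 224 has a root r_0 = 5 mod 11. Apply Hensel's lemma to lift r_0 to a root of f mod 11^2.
r_1 = 16 (mod 121)

Hensel: r_{i+1} = r_i − f(r_i)/f′(r_i) mod 11^{i+2}, where f′(x) = 3x². Iterate:
  r_0 = 5 (mod 11)
  r_1 = 16 (mod 121)
Final: r = 16 with f(r) ≡ 0 mod 11^2.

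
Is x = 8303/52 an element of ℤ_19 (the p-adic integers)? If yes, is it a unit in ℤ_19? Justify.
x ∈ ℤ_19 but not a unit; v_19(x) = 2 > 0

ℤ_19 = {x ∈ ℚ_19 : v_19(x) ≥ 0} and ℤ_19^× = {x ∈ ℤ_19 : v_19(x) = 0}. Here v_19(8303/52) = v_19(num) − v_19(den) = 2; compare against these criteria.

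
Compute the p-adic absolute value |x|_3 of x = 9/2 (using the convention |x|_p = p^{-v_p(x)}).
|9/2|_3 = 1/9

Step 1 — compute v_3(x) by factoring powers of 3 out of the numerator and denominator: v_3(9/2) = 2. Step 2 — apply |x|_p = p^{-v_p(x)} = 3^{-2} = 1/9.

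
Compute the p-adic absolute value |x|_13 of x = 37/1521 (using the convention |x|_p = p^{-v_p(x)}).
|37/1521|_13 = 169

Step 1 — compute v_13(x) by factoring powers of 13 out of the numerator and denominator: v_13(37/1521) = -2. Step 2 — apply |x|_p = p^{-v_p(x)} = 13^{2} = 169.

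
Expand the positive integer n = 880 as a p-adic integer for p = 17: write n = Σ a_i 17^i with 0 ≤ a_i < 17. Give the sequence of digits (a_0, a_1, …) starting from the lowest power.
(a_0, a_1, …) = (13, 0, 3)

Repeated division by 17 gives the digits low-to-high: 880 = 13 + 3·17^2. Digit sequence: (13, 0, 3).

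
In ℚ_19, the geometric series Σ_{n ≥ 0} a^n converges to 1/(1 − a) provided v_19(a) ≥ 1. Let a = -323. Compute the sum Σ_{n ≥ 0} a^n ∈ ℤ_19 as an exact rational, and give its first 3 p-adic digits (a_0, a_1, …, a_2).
Σ a^n = 1/(1 − a) = 1/324;  first 3 digits = (1, 2, 3)

v_19(a) = 1 ≥ 1, so the series converges in ℤ_19 to 1/(1 − a) = 1/(1 − (-323)) = 1/324. Expand this rational in ℤ_19: compute digits iteratively via d_i = x_i mod 19, x_{i+1} = (x_i − d_i)/19. The first 3 digits are (1, 2, 3).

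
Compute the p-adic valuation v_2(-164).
v_2(-164) = 2

v_2(n) is the largest exponent k such that 2^k divides n. Factor out: -164 = -2^2 · 41. (Sign doesn't affect v_p.) So v_2(-164) = 2.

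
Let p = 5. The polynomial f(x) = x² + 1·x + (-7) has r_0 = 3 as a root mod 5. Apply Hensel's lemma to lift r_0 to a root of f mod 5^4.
r_3 = 238 (mod 625)

Hensel: r_{i+1} = r_i − f(r_i)·(f′(r_i))^{-1} mod 5^{i+2}, f′(x) = 2x + 1. Iterate:
  r_0 = 3 (mod 5)
  r_1 = 13 (mod 25)
  r_2 = 113 (mod 125)
  r_3 = 238 (mod 625)
Final: r = 238 satisfies f(r) ≡ 0 mod 5^4.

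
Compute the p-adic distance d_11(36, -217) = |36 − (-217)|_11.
d_11(36, -217) = 1/11

Step 1 — x − y = 36 − (-217) = 253. Step 2 — v_11(253) = 1 (factor: 253 = (11^1 · 23); the sign does not affect v_p). Step 3 — |x − y|_11 = 11^{-1} = 1/11.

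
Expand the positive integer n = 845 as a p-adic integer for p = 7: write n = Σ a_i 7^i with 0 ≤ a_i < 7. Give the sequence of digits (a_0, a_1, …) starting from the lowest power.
(a_0, a_1, …) = (5, 1, 3, 2)

Repeated division by 7 gives the digits low-to-high: 845 = 5 + 1·7^1 + 3·7^2 + 2·7^3. Digit sequence: (5, 1, 3, 2).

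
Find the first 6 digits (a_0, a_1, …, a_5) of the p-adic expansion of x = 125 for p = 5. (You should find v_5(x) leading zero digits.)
(a_0, …, a_5) = (0, 0, 0, 1, 0, 0)

v_5(125) = 3, so a_0 = ... = a_2 = 0. Factor out: x = 5^3 · u with u = 1 a unit in ℤ_5. Expand u iteratively via a_{v+i} = u_i mod 5, u_{i+1} = (u_i − a_{v+i})/5:
  u_0 = 1;  a_3 = 1;  u_1 = (u_0 − 1)/5 = 0
  u_1 = 0;  a_4 = 0;  u_2 = (u_1 − 0)/5 = 0
  u_2 = 0;  a_5 = 0;  u_3 = (u_2 − 0)/5 = 0
Digits: (0, 0, 0, 1, 0, 0).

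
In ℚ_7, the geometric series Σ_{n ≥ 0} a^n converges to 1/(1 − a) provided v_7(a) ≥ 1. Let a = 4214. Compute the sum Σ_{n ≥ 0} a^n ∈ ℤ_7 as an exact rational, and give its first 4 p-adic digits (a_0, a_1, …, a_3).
Σ a^n = 1/(1 − a) = -1/4213;  first 4 digits = (1, 0, 2, 5)

v_7(a) = 2 ≥ 1, so the series converges in ℤ_7 to 1/(1 − a) = 1/(1 − 4214) = -1/4213. Expand this rational in ℤ_7: compute digits iteratively via d_i = x_i mod 7, x_{i+1} = (x_i − d_i)/7. The first 4 digits are (1, 0, 2, 5).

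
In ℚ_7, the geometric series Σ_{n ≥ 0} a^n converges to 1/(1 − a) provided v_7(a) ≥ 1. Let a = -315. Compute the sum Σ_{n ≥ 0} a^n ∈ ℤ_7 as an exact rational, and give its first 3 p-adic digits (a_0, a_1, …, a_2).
Σ a^n = 1/(1 − a) = 1/316;  first 3 digits = (1, 4, 2)

v_7(a) = 1 ≥ 1, so the series converges in ℤ_7 to 1/(1 − a) = 1/(1 − (-315)) = 1/316. Expand this rational in ℤ_7: compute digits iteratively via d_i = x_i mod 7, x_{i+1} = (x_i − d_i)/7. The first 3 digits are (1, 4, 2).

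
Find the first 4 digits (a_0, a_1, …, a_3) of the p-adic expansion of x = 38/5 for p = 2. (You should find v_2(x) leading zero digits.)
(a_0, …, a_3) = (0, 1, 1, 1)

v_2(38/5) = 1, so a_0 = ... = a_0 = 0. Factor out: x = 2^1 · u with u = 19/5 a unit in ℤ_2. Expand u iteratively via a_{v+i} = u_i mod 2, u_{i+1} = (u_i − a_{v+i})/2:
  u_0 = 19/5;  a_1 = 1;  u_1 = (u_0 − 1)/2 = 7/5
  u_1 = 7/5;  a_2 = 1;  u_2 = (u_1 − 1)/2 = 1/5
  u_2 = 1/5;  a_3 = 1;  u_3 = (u_2 − 1)/2 = -2/5
Digits: (0, 1, 1, 1).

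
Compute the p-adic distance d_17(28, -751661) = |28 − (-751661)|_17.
d_17(28, -751661) = 1/83521

Step 1 — x − y = 28 − (-751661) = 751689. Step 2 — v_17(751689) = 4 (factor: 751689 = (17^4 · 9); the sign does not affect v_p). Step 3 — |x − y|_17 = 17^{-4} = 1/83521.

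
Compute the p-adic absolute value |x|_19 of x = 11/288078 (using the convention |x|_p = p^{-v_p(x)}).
|11/288078|_19 = 6859

Step 1 — compute v_19(x) by factoring powers of 19 out of the numerator and denominator: v_19(11/288078) = -3. Step 2 — apply |x|_p = p^{-v_p(x)} = 19^{3} = 6859.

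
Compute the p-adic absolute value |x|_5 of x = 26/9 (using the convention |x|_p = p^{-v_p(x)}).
|26/9|_5 = 1

Step 1 — compute v_5(x) by factoring powers of 5 out of the numerator and denominator: v_5(26/9) = 0. Step 2 — apply |x|_p = p^{-v_p(x)} = 5^{0} = 1.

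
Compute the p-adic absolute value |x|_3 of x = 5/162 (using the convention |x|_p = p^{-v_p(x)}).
|5/162|_3 = 81

Step 1 — compute v_3(x) by factoring powers of 3 out of the numerator and denominator: v_3(5/162) = -4. Step 2 — apply |x|_p = p^{-v_p(x)} = 3^{4} = 81.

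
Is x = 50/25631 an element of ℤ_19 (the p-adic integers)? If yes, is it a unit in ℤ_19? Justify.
x ∉ ℤ_19 (v_19(x) = -2 < 0)

ℤ_19 = {x ∈ ℚ_19 : v_19(x) ≥ 0} and ℤ_19^× = {x ∈ ℤ_19 : v_19(x) = 0}. Here v_19(50/25631) = v_19(num) − v_19(den) = -2; compare against these criteria.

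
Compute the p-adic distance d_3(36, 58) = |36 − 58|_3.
d_3(36, 58) = 1

Step 1 — x − y = 36 − 58 = -22. Step 2 — v_3(-22) = 0 (factor: -22 = −(3^0 · 22); the sign does not affect v_p). Step 3 — |x − y|_3 = 3^{0} = 1.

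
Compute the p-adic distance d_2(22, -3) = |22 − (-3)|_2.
d_2(22, -3) = 1

Step 1 — x − y = 22 − (-3) = 25. Step 2 — v_2(25) = 0 (factor: 25 = (2^0 · 25); the sign does not affect v_p). Step 3 — |x − y|_2 = 2^{0} = 1.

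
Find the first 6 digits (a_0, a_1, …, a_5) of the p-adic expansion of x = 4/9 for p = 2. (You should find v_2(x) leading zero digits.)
(a_0, …, a_5) = (0, 0, 1, 0, 0, 1)

v_2(4/9) = 2, so a_0 = ... = a_1 = 0. Factor out: x = 2^2 · u with u = 1/9 a unit in ℤ_2. Expand u iteratively via a_{v+i} = u_i mod 2, u_{i+1} = (u_i − a_{v+i})/2:
  u_0 = 1/9;  a_2 = 1;  u_1 = (u_0 − 1)/2 = -4/9
  u_1 = -4/9;  a_3 = 0;  u_2 = (u_1 − 0)/2 = -2/9
  u_2 = -2/9;  a_4 = 0;  u_3 = (u_2 − 0)/2 = -1/9
  u_3 = -1/9;  a_5 = 1;  u_4 = (u_3 − 1)/2 = -5/9
Digits: (0, 0, 1, 0, 0, 1).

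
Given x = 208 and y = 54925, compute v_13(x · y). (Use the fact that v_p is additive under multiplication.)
v_13(11424400) = 4

v_p(x) = 1 (factor: 208 = 13^1 · 16); v_p(y) = 3 (factor: 54925 = 13^3 · 25). Additivity: v_p(xy) = v_p(x) + v_p(y) = 1 + 3 = 4. (Direct check: xy = 11424400 = 13^4 · (400).)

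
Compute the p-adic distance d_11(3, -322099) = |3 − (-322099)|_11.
d_11(3, -322099) = 1/161051

Step 1 — x − y = 3 − (-322099) = 322102. Step 2 — v_11(322102) = 5 (factor: 322102 = (11^5 · 2); the sign does not affect v_p). Step 3 — |x − y|_11 = 11^{-5} = 1/161051.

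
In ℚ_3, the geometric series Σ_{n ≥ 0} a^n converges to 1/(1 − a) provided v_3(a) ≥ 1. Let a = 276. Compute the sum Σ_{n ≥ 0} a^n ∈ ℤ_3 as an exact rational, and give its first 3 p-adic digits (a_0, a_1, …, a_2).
Σ a^n = 1/(1 − a) = -1/275;  first 3 digits = (1, 2, 1)

v_3(a) = 1 ≥ 1, so the series converges in ℤ_3 to 1/(1 − a) = 1/(1 − 276) = -1/275. Expand this rational in ℤ_3: compute digits iteratively via d_i = x_i mod 3, x_{i+1} = (x_i − d_i)/3. The first 3 digits are (1, 2, 1).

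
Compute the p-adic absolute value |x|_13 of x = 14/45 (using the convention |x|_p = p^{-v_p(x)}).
|14/45|_13 = 1

Step 1 — compute v_13(x) by factoring powers of 13 out of the numerator and denominator: v_13(14/45) = 0. Step 2 — apply |x|_p = p^{-v_p(x)} = 13^{0} = 1.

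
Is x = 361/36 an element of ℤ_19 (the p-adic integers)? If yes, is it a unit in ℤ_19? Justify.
x ∈ ℤ_19 but not a unit; v_19(x) = 2 > 0

ℤ_19 = {x ∈ ℚ_19 : v_19(x) ≥ 0} and ℤ_19^× = {x ∈ ℤ_19 : v_19(x) = 0}. Here v_19(361/36) = v_19(num) − v_19(den) = 2; compare against these criteria.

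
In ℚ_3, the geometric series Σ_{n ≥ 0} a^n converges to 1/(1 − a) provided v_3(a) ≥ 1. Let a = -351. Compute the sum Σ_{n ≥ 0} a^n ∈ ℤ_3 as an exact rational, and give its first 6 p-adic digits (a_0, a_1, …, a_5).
Σ a^n = 1/(1 − a) = 1/352;  first 6 digits = (1, 0, 0, 2, 1, 1)

v_3(a) = 3 ≥ 1, so the series converges in ℤ_3 to 1/(1 − a) = 1/(1 − (-351)) = 1/352. Expand this rational in ℤ_3: compute digits iteratively via d_i = x_i mod 3, x_{i+1} = (x_i − d_i)/3. The first 6 digits are (1, 0, 0, 2, 1, 1).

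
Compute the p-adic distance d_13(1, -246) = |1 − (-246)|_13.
d_13(1, -246) = 1/13

Step 1 — x − y = 1 − (-246) = 247. Step 2 — v_13(247) = 1 (factor: 247 = (13^1 · 19); the sign does not affect v_p). Step 3 — |x − y|_13 = 13^{-1} = 1/13.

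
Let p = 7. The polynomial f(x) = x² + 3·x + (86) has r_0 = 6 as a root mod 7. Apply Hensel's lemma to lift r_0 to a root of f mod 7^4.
r_3 = 748 (mod 2401)

Hensel: r_{i+1} = r_i − f(r_i)·(f′(r_i))^{-1} mod 7^{i+2}, f′(x) = 2x + 3. Iterate:
  r_0 = 6 (mod 7)
  r_1 = 13 (mod 49)
  r_2 = 62 (mod 343)
  r_3 = 748 (mod 2401)
Final: r = 748 satisfies f(r) ≡ 0 mod 7^4.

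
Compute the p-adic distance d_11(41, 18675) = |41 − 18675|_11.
d_11(41, 18675) = 1/1331

Step 1 — x − y = 41 − 18675 = -18634. Step 2 — v_11(-18634) = 3 (factor: -18634 = −(11^3 · 14); the sign does not affect v_p). Step 3 — |x − y|_11 = 11^{-3} = 1/1331.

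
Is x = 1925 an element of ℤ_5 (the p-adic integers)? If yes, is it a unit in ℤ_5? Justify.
x ∈ ℤ_5 but not a unit; v_5(x) = 2 > 0

ℤ_5 = {x ∈ ℚ_5 : v_5(x) ≥ 0} and ℤ_5^× = {x ∈ ℤ_5 : v_5(x) = 0}. Here v_5(1925) = v_5(num) − v_5(den) = 2; compare against these criteria.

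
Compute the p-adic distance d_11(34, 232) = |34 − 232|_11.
d_11(34, 232) = 1/11

Step 1 — x − y = 34 − 232 = -198. Step 2 — v_11(-198) = 1 (factor: -198 = −(11^1 · 18); the sign does not affect v_p). Step 3 — |x − y|_11 = 11^{-1} = 1/11.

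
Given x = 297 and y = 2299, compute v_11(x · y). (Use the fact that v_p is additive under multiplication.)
v_11(682803) = 3

v_p(x) = 1 (factor: 297 = 11^1 · 27); v_p(y) = 2 (factor: 2299 = 11^2 · 19). Additivity: v_p(xy) = v_p(x) + v_p(y) = 1 + 2 = 3. (Direct check: xy = 682803 = 11^3 · (513).)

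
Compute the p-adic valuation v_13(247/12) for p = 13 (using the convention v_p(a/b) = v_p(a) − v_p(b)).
v_13(247/12) = 1

Factor powers of 13 from the numerator and denominator of the reduced fraction: 247 = 13^1 · 19 and 12 = 13^0 · 12. Apply v_p(a/b) = v_p(a) − v_p(b): v_13(247/12) = 1 − 0 = 1.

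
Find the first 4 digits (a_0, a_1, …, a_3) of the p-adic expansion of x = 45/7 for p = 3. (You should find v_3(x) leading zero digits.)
(a_0, …, a_3) = (0, 0, 2, 0)

v_3(45/7) = 2, so a_0 = ... = a_1 = 0. Factor out: x = 3^2 · u with u = 5/7 a unit in ℤ_3. Expand u iteratively via a_{v+i} = u_i mod 3, u_{i+1} = (u_i − a_{v+i})/3:
  u_0 = 5/7;  a_2 = 2;  u_1 = (u_0 − 2)/3 = -3/7
  u_1 = -3/7;  a_3 = 0;  u_2 = (u_1 − 0)/3 = -1/7
Digits: (0, 0, 2, 0).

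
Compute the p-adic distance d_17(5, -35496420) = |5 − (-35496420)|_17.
d_17(5, -35496420) = 1/1419857

Step 1 — x − y = 5 − (-35496420) = 35496425. Step 2 — v_17(35496425) = 5 (factor: 35496425 = (17^5 · 25); the sign does not affect v_p). Step 3 — |x − y|_17 = 17^{-5} = 1/1419857.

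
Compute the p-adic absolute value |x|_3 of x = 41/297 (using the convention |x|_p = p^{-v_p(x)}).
|41/297|_3 = 27

Step 1 — compute v_3(x) by factoring powers of 3 out of the numerator and denominator: v_3(41/297) = -3. Step 2 — apply |x|_p = p^{-v_p(x)} = 3^{3} = 27.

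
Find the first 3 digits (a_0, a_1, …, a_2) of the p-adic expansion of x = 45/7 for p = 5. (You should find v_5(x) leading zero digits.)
(a_0, …, a_2) = (0, 2, 2)

v_5(45/7) = 1, so a_0 = ... = a_0 = 0. Factor out: x = 5^1 · u with u = 9/7 a unit in ℤ_5. Expand u iteratively via a_{v+i} = u_i mod 5, u_{i+1} = (u_i − a_{v+i})/5:
  u_0 = 9/7;  a_1 = 2;  u_1 = (u_0 − 2)/5 = -1/7
  u_1 = -1/7;  a_2 = 2;  u_2 = (u_1 − 2)/5 = -3/7
Digits: (0, 2, 2).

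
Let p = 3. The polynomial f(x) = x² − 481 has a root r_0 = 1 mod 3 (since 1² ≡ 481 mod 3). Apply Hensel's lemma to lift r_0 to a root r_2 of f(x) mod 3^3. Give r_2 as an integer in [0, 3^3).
r_2 = 7 (mod 27)

Hensel's recurrence: r_{i+1} = r_i − f(r_i)·(f′(r_i))^{-1} mod 3^{i+2}, with f′(x) = 2x. Iterate:
  r_0 = 1 (mod 3)
  r_1 = 7 (mod 9)
  r_2 = 7 (mod 27)
Final: r_2 = 7, and one checks f(r_2) ≡ 0 mod 3^3.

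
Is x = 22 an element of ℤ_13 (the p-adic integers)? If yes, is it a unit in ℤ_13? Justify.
x ∈ ℤ_13^× (unit); v_13(x) = 0

ℤ_13 = {x ∈ ℚ_13 : v_13(x) ≥ 0} and ℤ_13^× = {x ∈ ℤ_13 : v_13(x) = 0}. Here v_13(22) = v_13(num) − v_13(den) = 0; compare against these criteria.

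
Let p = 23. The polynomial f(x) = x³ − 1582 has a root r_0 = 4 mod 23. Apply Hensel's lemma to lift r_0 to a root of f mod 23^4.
r_3 = 274256 (mod 279841)

Hensel: r_{i+1} = r_i − f(r_i)/f′(r_i) mod 23^{i+2}, where f′(x) = 3x². Iterate:
  r_0 = 4 (mod 23)
  r_1 = 234 (mod 529)
  r_2 = 6582 (mod 12167)
  r_3 = 274256 (mod 279841)
Final: r = 274256 with f(r) ≡ 0 mod 23^4.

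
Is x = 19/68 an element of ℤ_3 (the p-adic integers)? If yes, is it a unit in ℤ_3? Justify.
x ∈ ℤ_3^× (unit); v_3(x) = 0

ℤ_3 = {x ∈ ℚ_3 : v_3(x) ≥ 0} and ℤ_3^× = {x ∈ ℤ_3 : v_3(x) = 0}. Here v_3(19/68) = v_3(num) − v_3(den) = 0; compare against these criteria.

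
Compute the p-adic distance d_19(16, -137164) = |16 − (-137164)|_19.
d_19(16, -137164) = 1/6859

Step 1 — x − y = 16 − (-137164) = 137180. Step 2 — v_19(137180) = 3 (factor: 137180 = (19^3 · 20); the sign does not affect v_p). Step 3 — |x − y|_19 = 19^{-3} = 1/6859.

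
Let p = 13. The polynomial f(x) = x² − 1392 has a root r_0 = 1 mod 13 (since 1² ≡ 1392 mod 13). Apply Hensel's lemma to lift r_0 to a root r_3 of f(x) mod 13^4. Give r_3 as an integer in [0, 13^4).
r_3 = 24948 (mod 28561)

Hensel's recurrence: r_{i+1} = r_i − f(r_i)·(f′(r_i))^{-1} mod 13^{i+2}, with f′(x) = 2x. Iterate:
  r_0 = 1 (mod 13)
  r_1 = 105 (mod 169)
  r_2 = 781 (mod 2197)
  r_3 = 24948 (mod 28561)
Final: r_3 = 24948, and one checks f(r_3) ≡ 0 mod 13^4.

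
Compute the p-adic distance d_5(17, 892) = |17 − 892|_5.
d_5(17, 892) = 1/125

Step 1 — x − y = 17 − 892 = -875. Step 2 — v_5(-875) = 3 (factor: -875 = −(5^3 · 7); the sign does not affect v_p). Step 3 — |x − y|_5 = 5^{-3} = 1/125.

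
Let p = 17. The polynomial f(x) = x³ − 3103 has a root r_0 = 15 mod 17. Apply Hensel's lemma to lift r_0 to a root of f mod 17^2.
r_1 = 185 (mod 289)

Hensel: r_{i+1} = r_i − f(r_i)/f′(r_i) mod 17^{i+2}, where f′(x) = 3x². Iterate:
  r_0 = 15 (mod 17)
  r_1 = 185 (mod 289)
Final: r = 185 with f(r) ≡ 0 mod 17^2.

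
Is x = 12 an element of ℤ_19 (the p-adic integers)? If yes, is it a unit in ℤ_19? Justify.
x ∈ ℤ_19^× (unit); v_19(x) = 0

ℤ_19 = {x ∈ ℚ_19 : v_19(x) ≥ 0} and ℤ_19^× = {x ∈ ℤ_19 : v_19(x) = 0}. Here v_19(12) = v_19(num) − v_19(den) = 0; compare against these criteria.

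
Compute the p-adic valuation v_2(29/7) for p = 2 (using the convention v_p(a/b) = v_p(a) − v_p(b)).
v_2(29/7) = 0

Factor powers of 2 from the numerator and denominator of the reduced fraction: 29 = 2^0 · 29 and 7 = 2^0 · 7. Apply v_p(a/b) = v_p(a) − v_p(b): v_2(29/7) = 0 − 0 = 0.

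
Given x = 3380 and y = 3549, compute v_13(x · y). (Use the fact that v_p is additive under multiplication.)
v_13(11995620) = 4

v_p(x) = 2 (factor: 3380 = 13^2 · 20); v_p(y) = 2 (factor: 3549 = 13^2 · 21). Additivity: v_p(xy) = v_p(x) + v_p(y) = 2 + 2 = 4. (Direct check: xy = 11995620 = 13^4 · (420).)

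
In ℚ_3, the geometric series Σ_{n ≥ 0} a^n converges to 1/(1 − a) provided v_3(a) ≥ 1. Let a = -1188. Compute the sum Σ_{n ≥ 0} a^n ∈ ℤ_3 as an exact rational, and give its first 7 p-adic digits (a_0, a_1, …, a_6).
Σ a^n = 1/(1 − a) = 1/1189;  first 7 digits = (1, 0, 0, 1, 0, 1, 2)

v_3(a) = 3 ≥ 1, so the series converges in ℤ_3 to 1/(1 − a) = 1/(1 − (-1188)) = 1/1189. Expand this rational in ℤ_3: compute digits iteratively via d_i = x_i mod 3, x_{i+1} = (x_i − d_i)/3. The first 7 digits are (1, 0, 0, 1, 0, 1, 2).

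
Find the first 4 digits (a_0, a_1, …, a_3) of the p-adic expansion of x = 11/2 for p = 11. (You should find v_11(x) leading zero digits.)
(a_0, …, a_3) = (0, 6, 5, 5)

v_11(11/2) = 1, so a_0 = ... = a_0 = 0. Factor out: x = 11^1 · u with u = 1/2 a unit in ℤ_11. Expand u iteratively via a_{v+i} = u_i mod 11, u_{i+1} = (u_i − a_{v+i})/11:
  u_0 = 1/2;  a_1 = 6;  u_1 = (u_0 − 6)/11 = -1/2
  u_1 = -1/2;  a_2 = 5;  u_2 = (u_1 − 5)/11 = -1/2
  u_2 = -1/2;  a_3 = 5;  u_3 = (u_2 − 5)/11 = -1/2
Digits: (0, 6, 5, 5).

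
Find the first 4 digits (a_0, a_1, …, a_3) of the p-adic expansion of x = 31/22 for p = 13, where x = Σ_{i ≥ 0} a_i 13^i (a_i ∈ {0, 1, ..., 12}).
(a_0, …, a_3) = (2, 10, 1, 4)

v_13(31/22) = 0 (numerator and denominator both coprime to 13), so x ∈ ℤ_13^×. Compute digits iteratively via a_i = x_i mod 13, x_{i+1} = (x_i − a_i)/13, with x_0 = x:
  x_0 = 31/22;  a_0 = 2;  x_1 = (x_0 − 2)/13 = -1/22
  x_1 = -1/22;  a_1 = 10;  x_2 = (x_1 − 10)/13 = -17/22
  x_2 = -17/22;  a_2 = 1;  x_3 = (x_2 − 1)/13 = -3/22
  x_3 = -3/22;  a_3 = 4;  x_4 = (x_3 − 4)/13 = -7/22
Digits: (2, 10, 1, 4).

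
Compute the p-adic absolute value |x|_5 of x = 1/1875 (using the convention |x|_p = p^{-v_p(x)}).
|1/1875|_5 = 625

Step 1 — compute v_5(x) by factoring powers of 5 out of the numerator and denominator: v_5(1/1875) = -4. Step 2 — apply |x|_p = p^{-v_p(x)} = 5^{4} = 625.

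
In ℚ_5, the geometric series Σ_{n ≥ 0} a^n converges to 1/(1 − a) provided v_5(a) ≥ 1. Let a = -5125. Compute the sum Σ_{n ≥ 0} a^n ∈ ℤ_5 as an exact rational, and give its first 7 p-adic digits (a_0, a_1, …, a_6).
Σ a^n = 1/(1 − a) = 1/5126;  first 7 digits = (1, 0, 0, 4, 1, 3, 0)

v_5(a) = 3 ≥ 1, so the series converges in ℤ_5 to 1/(1 − a) = 1/(1 − (-5125)) = 1/5126. Expand this rational in ℤ_5: compute digits iteratively via d_i = x_i mod 5, x_{i+1} = (x_i − d_i)/5. The first 7 digits are (1, 0, 0, 4, 1, 3, 0).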